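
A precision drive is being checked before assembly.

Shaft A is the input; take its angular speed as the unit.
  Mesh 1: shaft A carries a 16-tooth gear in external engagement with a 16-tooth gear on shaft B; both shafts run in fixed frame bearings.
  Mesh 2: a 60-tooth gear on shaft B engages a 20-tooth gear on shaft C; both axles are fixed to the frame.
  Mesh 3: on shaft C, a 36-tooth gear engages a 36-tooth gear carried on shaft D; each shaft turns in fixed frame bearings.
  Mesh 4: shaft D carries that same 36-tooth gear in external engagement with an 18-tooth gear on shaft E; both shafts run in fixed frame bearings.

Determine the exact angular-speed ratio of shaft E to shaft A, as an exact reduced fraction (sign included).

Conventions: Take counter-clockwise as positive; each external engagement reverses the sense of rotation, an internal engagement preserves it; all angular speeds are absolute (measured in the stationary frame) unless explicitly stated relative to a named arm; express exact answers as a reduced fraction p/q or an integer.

6

class = fixed-axis compound train [4 meshes; 4 ratios multiply, 4 sense flips]
mesh 1 [16T→16T]: running ratio 1, sense −
mesh 2 [60T→20T]: running ratio 3, sense +
mesh 3 [36T→36T]: running ratio 3, sense −
mesh 4 [36T→18T]: running ratio 6, sense +
ω_out/ω_in = 6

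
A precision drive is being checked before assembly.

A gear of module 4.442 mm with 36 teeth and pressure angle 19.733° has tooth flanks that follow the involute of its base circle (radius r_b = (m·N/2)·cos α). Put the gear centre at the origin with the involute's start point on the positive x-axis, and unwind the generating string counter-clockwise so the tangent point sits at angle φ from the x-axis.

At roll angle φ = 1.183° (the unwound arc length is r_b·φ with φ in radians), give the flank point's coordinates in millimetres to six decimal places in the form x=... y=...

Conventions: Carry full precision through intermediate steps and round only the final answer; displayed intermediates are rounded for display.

topology: single-mesh involute geometry — m = 4.442, N = 36
pitch radius r_p = m·N/2 = 4.442·36/2 = 79.956000
base radius r_b = r_p·cos α = 79.956000·cos 19.733° = 75.260683
roll angle φ = 1.183° = 0.02064725 rad
x = r_b·(cos φ + φ·sin φ) = 75.276723
y = r_b·(sin φ − φ·cos φ) = 0.000221

x=75.276723 y=0.000221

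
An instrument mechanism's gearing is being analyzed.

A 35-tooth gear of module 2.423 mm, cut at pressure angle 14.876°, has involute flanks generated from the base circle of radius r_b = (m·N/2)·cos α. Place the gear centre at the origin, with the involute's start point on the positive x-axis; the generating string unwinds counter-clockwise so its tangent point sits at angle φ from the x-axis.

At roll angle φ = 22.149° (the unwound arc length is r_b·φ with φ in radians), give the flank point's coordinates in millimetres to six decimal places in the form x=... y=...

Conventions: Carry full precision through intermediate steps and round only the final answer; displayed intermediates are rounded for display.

topology: single-mesh involute geometry — m = 2.423, N = 35
pitch radius r_p = m·N/2 = 2.423·35/2 = 42.402500
base radius r_b = r_p·cos α = 42.402500·cos 14.876° = 40.981325
roll angle φ = 22.149° = 0.38657298 rad
x = r_b·(cos φ + φ·sin φ) = 43.929970
y = r_b·(sin φ − φ·cos φ) = 0.777419

x=43.929970 y=0.777419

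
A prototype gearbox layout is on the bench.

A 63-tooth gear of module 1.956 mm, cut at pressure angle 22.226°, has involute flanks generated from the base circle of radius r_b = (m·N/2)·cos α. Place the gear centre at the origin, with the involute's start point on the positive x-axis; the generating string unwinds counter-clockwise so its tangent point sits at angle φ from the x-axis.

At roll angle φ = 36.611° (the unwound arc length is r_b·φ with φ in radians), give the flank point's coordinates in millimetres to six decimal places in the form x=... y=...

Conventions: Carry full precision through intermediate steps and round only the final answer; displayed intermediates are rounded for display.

class = single-mesh tooth geometry [base-circle involute, m = 1.956, 63T]
pitch radius r_p = m·N/2 = 1.956·63/2 = 61.614000
base radius r_b = r_p·cos α = 61.614000·cos 22.226° = 57.036020
roll angle φ = 36.611° = 0.63898249 rad
x = r_b·(cos φ + φ·sin φ) = 67.518027
y = r_b·(sin φ − φ·cos φ) = 4.760559

x=67.518027 y=4.760559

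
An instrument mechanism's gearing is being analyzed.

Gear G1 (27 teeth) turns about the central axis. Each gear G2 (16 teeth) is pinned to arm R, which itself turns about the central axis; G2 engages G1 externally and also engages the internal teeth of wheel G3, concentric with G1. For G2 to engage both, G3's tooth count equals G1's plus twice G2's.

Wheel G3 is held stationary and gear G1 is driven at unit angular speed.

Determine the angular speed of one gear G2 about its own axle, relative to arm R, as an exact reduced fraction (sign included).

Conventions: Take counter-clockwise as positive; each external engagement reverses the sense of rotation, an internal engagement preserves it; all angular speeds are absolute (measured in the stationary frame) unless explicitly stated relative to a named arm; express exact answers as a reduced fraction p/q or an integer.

-1593/1376

topology: planetary set — G1 27T / G2 16T / G3 59T, arm = carrier (Willis)
ring teeth: 27 + 2·16 = 59
27(ω_sun−ω_arm) = −59(ω_ring−ω_arm),  ω_ring = 0, ω_sun = 1
27(1−ω_arm) = −59(0−ω_arm)  ⇒  86·ω_arm = 27  ⇒  ω_arm = 27/86
sun–planet mesh: 27·(1−27/86) = −16·(ω_p−ω_arm)  ⇒  ω_p−ω_arm = -1593/1376
exact speed ratio = -1593/1376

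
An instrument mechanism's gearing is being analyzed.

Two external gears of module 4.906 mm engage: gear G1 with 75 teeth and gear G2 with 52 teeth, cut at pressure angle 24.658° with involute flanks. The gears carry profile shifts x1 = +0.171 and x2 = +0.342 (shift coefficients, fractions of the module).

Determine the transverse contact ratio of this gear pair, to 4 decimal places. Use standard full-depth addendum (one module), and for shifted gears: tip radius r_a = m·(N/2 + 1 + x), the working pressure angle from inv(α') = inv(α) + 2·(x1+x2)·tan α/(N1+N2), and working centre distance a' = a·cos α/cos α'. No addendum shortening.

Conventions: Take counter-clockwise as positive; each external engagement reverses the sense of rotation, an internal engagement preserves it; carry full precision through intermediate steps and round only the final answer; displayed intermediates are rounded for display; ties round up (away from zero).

recognized (one external pair, fixed centres): single-mesh tooth geometry, m = 4.906, N1 = 75, N2 = 52
base radii: r_b1 = 167.199101, r_b2 = 115.924710
tip radii: r_a1 = 189.719926, r_a2 = 134.139852
inv(α') = inv(24.658°) + 2·(+0.171+0.342)·tan α/(75+52) = 0.03240614  ⇒  α' = 25.62262°
a' = a·cos α / cos α' = 311.5310·cos 24.658°/cos 25.62262° = 314.002192
action lengths: √(r_a1²−r_b1²) = 89.655513, √(r_a2²−r_b2²) = 67.490455
base pitch p_b = π·m·cos α = 14.007239
CR = (89.655513 + 67.490455 − 314.002192·sin 25.62262°)/14.007239 = 1.524806
contact ratio ≈ 1.5248

1.5248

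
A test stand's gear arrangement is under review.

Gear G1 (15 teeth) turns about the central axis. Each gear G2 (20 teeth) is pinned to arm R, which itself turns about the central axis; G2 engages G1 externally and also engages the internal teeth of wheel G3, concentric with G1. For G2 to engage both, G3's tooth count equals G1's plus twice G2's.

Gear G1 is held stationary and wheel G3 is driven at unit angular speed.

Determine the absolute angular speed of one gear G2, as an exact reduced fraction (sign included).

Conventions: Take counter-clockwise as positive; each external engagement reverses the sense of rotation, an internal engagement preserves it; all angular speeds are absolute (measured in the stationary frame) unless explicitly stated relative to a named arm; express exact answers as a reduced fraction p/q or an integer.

planetary set (15T centre, 20T on arm, 55T internal) — Willis relation
ring teeth: 15 + 2·20 = 55
15(ω_sun−ω_arm) = −55(ω_ring−ω_arm),  ω_sun = 0, ω_ring = 1
15(0−ω_arm) = −55(1−ω_arm)  ⇒  70·ω_arm = 55  ⇒  ω_arm = 11/14
sun–planet mesh: 15·(0−11/14) = −20·(ω_p−ω_arm)  ⇒  ω_p−ω_arm = 33/56
ω_p = 11/14 + 33/56 = 11/8
exact speed ratio = 11/8

11/8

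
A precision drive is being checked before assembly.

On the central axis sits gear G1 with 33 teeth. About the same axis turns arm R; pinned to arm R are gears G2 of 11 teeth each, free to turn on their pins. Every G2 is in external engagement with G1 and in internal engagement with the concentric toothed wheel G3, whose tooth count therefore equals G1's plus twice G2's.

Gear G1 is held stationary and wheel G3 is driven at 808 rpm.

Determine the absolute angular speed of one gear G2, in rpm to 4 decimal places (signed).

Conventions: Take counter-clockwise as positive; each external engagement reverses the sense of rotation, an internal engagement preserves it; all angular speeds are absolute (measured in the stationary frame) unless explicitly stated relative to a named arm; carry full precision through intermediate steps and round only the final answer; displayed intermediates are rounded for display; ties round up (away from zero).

+2020.0000 rpm

recognized (axles ride arm R): planetary set, 33/11/55 teeth
normalise by the input: solve with ω_ring = 1, then scale by 808 rpm
ring teeth: 33 + 2·11 = 55
33(ω_sun−ω_arm) = −55(ω_ring−ω_arm),  ω_sun = 0, ω_ring = 1
33(0−ω_arm) = −55(1−ω_arm)  ⇒  88·ω_arm = 55  ⇒  ω_arm = 5/8
sun–planet mesh: 33·(0−5/8) = −11·(ω_p−ω_arm)  ⇒  ω_p−ω_arm = 15/8
ω_p = 5/8 + 15/8 = 5/2
scale: ω_p = 5/2 × 808 rpm = +2020.0000 rpm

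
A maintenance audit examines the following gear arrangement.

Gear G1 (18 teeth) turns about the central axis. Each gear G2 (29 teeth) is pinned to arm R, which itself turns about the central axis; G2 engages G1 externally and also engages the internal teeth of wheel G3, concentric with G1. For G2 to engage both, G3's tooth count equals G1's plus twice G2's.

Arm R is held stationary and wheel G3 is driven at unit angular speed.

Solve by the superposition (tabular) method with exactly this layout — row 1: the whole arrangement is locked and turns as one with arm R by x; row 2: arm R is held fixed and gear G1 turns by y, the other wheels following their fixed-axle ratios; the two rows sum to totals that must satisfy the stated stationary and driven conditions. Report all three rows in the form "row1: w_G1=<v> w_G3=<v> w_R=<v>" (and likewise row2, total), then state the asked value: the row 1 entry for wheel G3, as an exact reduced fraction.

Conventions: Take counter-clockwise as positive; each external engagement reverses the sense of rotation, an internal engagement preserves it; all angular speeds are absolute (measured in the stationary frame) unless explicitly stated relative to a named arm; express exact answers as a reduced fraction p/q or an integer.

row1: w_G1=0 w_G3=0 w_R=0
row2: w_G1=-38/9 w_G3=1 w_R=0
total: w_G1=-38/9 w_G3=1 w_R=0
asked value: 0

planetary set (18T centre, 29T on arm, 76T internal) — Willis relation
row 1 (train locked, turned with arm): all members turn x
row 2 (arm held, sun turns y): ω_ring = −(18/76)·y, ω_arm = 0
boundary: total ω_arm = x = 0 and total ω_ring = x − (18/76)·y = 1  ⇒  y = -38/9, x = 0
row 2 ring = −(18/76)·(-38/9) = 1
totals (row 1 + row 2): sun 0 + (-38/9) = -38/9, ring 0 + 1 = 1, arm 0 + 0 = 0
asked cell (row1, ring) = 0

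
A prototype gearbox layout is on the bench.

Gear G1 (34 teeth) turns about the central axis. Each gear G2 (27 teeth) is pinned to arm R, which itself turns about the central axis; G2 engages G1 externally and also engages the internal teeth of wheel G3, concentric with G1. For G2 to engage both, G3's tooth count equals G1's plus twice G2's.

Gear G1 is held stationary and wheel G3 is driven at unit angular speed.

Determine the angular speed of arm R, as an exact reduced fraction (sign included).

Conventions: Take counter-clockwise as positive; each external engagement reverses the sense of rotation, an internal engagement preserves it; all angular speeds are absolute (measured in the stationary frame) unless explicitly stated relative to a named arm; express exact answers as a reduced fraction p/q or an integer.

planetary set (34T centre, 27T on arm, 88T internal) — Willis relation
ring teeth: 34 + 2·27 = 88
34(ω_sun−ω_arm) = −88(ω_ring−ω_arm),  ω_sun = 0, ω_ring = 1
34(0−ω_arm) = −88(1−ω_arm)  ⇒  122·ω_arm = 88  ⇒  ω_arm = 44/61
exact speed ratio = 44/61

44/61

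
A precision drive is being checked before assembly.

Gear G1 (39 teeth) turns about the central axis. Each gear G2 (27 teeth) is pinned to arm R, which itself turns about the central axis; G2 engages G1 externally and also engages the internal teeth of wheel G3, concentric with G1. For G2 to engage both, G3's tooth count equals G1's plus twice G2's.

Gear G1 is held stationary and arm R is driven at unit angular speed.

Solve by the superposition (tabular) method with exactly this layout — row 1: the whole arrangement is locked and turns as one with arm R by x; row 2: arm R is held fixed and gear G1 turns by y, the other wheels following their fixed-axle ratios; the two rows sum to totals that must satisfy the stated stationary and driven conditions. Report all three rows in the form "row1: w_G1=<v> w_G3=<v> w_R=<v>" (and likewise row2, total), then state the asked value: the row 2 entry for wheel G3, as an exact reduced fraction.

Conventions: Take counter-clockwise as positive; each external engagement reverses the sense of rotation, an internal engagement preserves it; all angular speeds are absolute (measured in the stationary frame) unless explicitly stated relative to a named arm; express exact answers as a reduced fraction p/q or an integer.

topology: planetary set — G1 39T / G2 27T / G3 93T, arm = carrier (Willis)
row 1 (train locked, turned with arm): all members turn x
row 2: sun turns y, ring = −(39/93)·y, arm 0
boundary: total ω_sun = x + y = 0 and total ω_arm = x = 1  ⇒  y = -1, x = 1
row 2 ring = −(39/93)·(-1) = 13/31
totals (row 1 + row 2): sun 1 + (-1) = 0, ring 1 + 13/31 = 44/31, arm 1 + 0 = 1
asked cell (row2, ring) = 13/31

row1: w_G1=1 w_G3=1 w_R=1
row2: w_G1=-1 w_G3=13/31 w_R=0
total: w_G1=0 w_G3=44/31 w_R=1
asked value: 13/31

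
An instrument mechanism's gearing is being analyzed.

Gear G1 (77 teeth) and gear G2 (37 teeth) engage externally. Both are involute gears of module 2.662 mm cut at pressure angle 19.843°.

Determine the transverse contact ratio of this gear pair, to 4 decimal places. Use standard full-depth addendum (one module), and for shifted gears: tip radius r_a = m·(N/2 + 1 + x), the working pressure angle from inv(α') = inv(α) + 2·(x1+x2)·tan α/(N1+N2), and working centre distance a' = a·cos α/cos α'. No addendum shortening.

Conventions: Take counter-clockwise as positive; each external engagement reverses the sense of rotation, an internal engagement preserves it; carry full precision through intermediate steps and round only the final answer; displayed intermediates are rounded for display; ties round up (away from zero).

1.7680

class = single-mesh tooth geometry [involute pair 77T × 37T, m = 2.662]
base radii: r_b1 = 96.401966, r_b2 = 46.323023
tip radii: r_a1 = 105.149000, r_a2 = 51.909000
no profile shift: α' = α, a' = a
action lengths: √(r_a1²−r_b1²) = 41.987774, √(r_a2²−r_b2²) = 23.424813
base pitch p_b = π·m·cos α = 7.866382
CR = (41.987774 + 23.424813 − 151.734000·sin 19.84300°)/7.866382 = 1.767954
contact ratio ≈ 1.7680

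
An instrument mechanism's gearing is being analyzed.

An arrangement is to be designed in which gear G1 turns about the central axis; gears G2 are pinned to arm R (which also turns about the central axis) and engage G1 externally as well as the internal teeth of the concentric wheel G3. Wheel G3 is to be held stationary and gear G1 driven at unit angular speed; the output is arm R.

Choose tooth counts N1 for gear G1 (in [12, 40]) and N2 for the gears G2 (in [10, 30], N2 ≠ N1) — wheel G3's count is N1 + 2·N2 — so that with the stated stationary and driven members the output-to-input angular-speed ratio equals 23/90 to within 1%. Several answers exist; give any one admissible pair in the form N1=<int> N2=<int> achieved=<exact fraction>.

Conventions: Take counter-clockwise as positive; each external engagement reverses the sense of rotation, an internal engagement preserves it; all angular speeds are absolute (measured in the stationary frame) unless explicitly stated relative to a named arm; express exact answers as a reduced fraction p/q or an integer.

N1=23 N2=22 achieved=23/90

topology: planetary set — design target 23/90, arm = carrier (Willis)
Willis with ω_ring = 0: ω_arm/ω_sun = N1/(N1+N3); set equal to 23/90  ⇒  N3/N1 = 1/(23/90) − 1 = 67/23
N3 = N1 + 2·N2  ⇒  N2/N1 = (N3/N1 − 1)/2 = (67/23 − 1)/2 = 22/23
smallest multiple with N1 ≥ 12 and N2 ≥ 10: k = 1  ⇒  N1 = 1·23 = 23, N2 = 1·22 = 22 (N1 ≤ 40, N2 ≤ 30, N2 ≠ N1 ✓), N3 = 23 + 2·22 = 67
check: N1/(N1+N3) with N1 = 23, N3 = 67 gives 23/90; |achieved − target| = 0 ≤ 23/9000 ✓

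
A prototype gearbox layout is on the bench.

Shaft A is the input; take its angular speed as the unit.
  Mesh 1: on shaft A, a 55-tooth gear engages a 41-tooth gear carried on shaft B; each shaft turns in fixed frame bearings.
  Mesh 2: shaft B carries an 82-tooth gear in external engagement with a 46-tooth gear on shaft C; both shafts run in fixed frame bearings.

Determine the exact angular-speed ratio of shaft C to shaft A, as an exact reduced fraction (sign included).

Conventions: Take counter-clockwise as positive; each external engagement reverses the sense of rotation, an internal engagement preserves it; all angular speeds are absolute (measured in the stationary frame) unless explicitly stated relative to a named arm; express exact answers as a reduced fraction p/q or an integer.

class = fixed-axis compound train [2 meshes; 2 ratios multiply, 2 sense flips]
mesh 1 [55T→41T]: running ratio 55/41, sense −
mesh 2 [82T→46T]: running ratio 55/23, sense +
ω_out/ω_in = 55/23

55/23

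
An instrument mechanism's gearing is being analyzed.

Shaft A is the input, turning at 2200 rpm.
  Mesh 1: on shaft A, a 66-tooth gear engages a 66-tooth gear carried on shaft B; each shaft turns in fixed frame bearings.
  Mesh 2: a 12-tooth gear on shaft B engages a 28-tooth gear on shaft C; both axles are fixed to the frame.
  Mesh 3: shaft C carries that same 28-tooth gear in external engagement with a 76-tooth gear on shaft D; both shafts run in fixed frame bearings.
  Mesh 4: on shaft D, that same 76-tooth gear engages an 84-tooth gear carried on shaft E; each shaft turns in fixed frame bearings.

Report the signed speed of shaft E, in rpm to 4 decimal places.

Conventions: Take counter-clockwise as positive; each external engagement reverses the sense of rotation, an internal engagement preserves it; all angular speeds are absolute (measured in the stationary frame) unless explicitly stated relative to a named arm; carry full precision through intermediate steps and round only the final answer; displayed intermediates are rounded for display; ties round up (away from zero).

4-mesh fixed-axis compound train (all bearings frame-fixed)
mesh 1 [66T→66T]: ω = 2200.0000×66/66 = 2200.0000 rpm, sense flips to −
mesh 2 [12T→28T]: ω = 2200.0000×12/28 = 942.8571 rpm, sense flips to +
mesh 3 [28T→76T]: ω = 942.8571×28/76 = 347.3684 rpm, sense flips to −
mesh 4 [76T→84T]: ω = 347.3684×76/84 = 314.2857 rpm, sense flips to +
signed output speed = +314.2857 rpm

+314.2857 rpm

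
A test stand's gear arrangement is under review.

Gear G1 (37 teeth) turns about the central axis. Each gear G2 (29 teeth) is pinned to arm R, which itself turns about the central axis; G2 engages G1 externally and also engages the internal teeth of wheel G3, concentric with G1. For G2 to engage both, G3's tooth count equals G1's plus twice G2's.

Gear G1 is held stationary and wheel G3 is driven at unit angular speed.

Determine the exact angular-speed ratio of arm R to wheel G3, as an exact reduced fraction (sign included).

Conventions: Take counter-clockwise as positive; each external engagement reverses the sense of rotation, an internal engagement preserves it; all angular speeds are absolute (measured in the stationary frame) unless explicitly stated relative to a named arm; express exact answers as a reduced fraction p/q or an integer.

95/132

topology: planetary set — G1 37T / G2 29T / G3 95T, arm = carrier (Willis)
ring teeth: 37 + 2·29 = 95
37(ω_sun−ω_arm) = −95(ω_ring−ω_arm),  ω_sun = 0, ω_ring = 1
37(0−ω_arm) = −95(1−ω_arm)  ⇒  132·ω_arm = 95  ⇒  ω_arm = 95/132
ω_out/ω_in = 95/132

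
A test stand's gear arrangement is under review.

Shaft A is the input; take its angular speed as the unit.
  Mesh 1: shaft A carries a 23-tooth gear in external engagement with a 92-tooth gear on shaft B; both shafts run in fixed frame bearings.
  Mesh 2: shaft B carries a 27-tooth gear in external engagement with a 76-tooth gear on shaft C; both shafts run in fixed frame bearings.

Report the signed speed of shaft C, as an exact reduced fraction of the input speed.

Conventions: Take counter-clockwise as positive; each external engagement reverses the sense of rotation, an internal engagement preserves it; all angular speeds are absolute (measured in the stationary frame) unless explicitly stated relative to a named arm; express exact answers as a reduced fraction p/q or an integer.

2-mesh fixed-axis compound train (all bearings frame-fixed)
mesh 1 [23T→92T]: |ω|/ω_in = 1×23/92 = 1/4, sense flips to −
mesh 2 [27T→76T]: |ω|/ω_in = (1/4)×27/76 = 27/304, sense flips to +
signed output speed (× input speed) = 27/304

27/304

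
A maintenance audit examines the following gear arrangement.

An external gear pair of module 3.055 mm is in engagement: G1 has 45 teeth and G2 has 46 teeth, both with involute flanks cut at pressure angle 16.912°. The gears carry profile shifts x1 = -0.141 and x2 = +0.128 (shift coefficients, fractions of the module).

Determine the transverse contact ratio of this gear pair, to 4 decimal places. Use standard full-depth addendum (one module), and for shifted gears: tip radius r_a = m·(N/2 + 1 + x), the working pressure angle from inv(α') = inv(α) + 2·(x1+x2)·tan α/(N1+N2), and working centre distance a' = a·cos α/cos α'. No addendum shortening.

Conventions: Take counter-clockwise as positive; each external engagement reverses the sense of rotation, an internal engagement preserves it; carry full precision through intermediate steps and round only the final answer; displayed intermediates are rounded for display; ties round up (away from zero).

topology: single-mesh involute geometry — m = 3.055, 45T/46T pair
base radii: r_b1 = 65.764787, r_b2 = 67.226227
tip radii: r_a1 = 71.361745, r_a2 = 73.711040
inv(α') = inv(16.912°) + 2·(-0.141+0.128)·tan α/(45+46) = 0.00879506  ⇒  α' = 16.85798°
a' = a·cos α / cos α' = 139.0025·cos 16.912°/cos 16.85798° = 138.962723
action lengths: √(r_a1²−r_b1²) = 27.703635, √(r_a2²−r_b2²) = 30.231636
base pitch p_b = π·m·cos α = 9.182497
CR = (27.703635 + 30.231636 − 138.962723·sin 16.85798°)/9.182497 = 1.920614
contact ratio ≈ 1.9206

1.9206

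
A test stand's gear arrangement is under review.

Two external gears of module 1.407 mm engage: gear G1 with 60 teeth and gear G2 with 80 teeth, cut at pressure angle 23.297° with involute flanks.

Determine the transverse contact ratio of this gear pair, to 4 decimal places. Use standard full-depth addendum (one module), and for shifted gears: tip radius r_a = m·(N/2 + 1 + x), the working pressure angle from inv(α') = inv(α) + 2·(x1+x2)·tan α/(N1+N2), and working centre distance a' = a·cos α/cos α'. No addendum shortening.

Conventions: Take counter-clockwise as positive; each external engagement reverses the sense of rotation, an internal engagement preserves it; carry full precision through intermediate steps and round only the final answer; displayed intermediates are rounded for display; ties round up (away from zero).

1.6361

single-mesh involute tooth geometry (60T engaging 80T at module 1.407)
base radii: r_b1 = 38.768496, r_b2 = 51.691328
tip radii: r_a1 = 43.617000, r_a2 = 57.687000
no profile shift: α' = α, a' = a
action lengths: √(r_a1²−r_b1²) = 19.986156, √(r_a2²−r_b2²) = 25.608526
base pitch p_b = π·m·cos α = 4.059827
CR = (19.986156 + 25.608526 − 98.490000·sin 23.29700°)/4.059827 = 1.636065
contact ratio ≈ 1.6361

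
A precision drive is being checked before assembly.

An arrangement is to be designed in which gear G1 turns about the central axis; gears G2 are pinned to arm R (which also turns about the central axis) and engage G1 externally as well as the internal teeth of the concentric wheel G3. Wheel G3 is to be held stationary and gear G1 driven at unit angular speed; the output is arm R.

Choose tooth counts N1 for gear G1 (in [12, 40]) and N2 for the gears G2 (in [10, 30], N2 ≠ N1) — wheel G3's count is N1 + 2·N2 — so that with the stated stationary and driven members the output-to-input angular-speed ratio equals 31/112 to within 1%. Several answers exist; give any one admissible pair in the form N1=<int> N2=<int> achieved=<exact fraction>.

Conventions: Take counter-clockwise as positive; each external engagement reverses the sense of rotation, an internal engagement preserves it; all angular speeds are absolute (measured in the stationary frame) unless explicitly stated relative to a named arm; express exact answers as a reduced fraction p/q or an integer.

topology: planetary set — design target 31/112, arm = carrier (Willis)
Willis with ω_ring = 0: ω_arm/ω_sun = N1/(N1+N3); set equal to 31/112  ⇒  N3/N1 = 1/(31/112) − 1 = 81/31
N3 = N1 + 2·N2  ⇒  N2/N1 = (N3/N1 − 1)/2 = (81/31 − 1)/2 = 25/31
smallest multiple with N1 ≥ 12 and N2 ≥ 10: k = 1  ⇒  N1 = 1·31 = 31, N2 = 1·25 = 25 (N1 ≤ 40, N2 ≤ 30, N2 ≠ N1 ✓), N3 = 31 + 2·25 = 81
check: N1/(N1+N3) with N1 = 31, N3 = 81 gives 31/112; |achieved − target| = 0 ≤ 31/11200 ✓

N1=31 N2=25 achieved=31/112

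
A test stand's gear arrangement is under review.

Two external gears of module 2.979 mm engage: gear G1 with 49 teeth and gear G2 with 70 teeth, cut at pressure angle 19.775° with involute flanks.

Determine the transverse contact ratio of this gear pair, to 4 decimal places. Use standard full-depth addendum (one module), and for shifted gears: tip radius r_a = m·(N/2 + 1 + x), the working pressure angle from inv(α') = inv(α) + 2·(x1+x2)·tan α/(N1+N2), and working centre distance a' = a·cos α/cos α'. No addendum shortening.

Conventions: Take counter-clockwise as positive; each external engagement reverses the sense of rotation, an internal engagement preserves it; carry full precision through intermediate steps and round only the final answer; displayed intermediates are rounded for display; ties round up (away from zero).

1.7922

single-mesh involute tooth geometry (49T engaging 70T at module 2.979)
base radii: r_b1 = 68.681434, r_b2 = 98.116335
tip radii: r_a1 = 75.964500, r_a2 = 107.244000
no profile shift: α' = α, a' = a
action lengths: √(r_a1²−r_b1²) = 32.457139, √(r_a2²−r_b2²) = 43.295039
base pitch p_b = π·m·cos α = 8.806902
CR = (32.457139 + 43.295039 − 177.250500·sin 19.77500°)/8.806902 = 1.792172
contact ratio ≈ 1.7922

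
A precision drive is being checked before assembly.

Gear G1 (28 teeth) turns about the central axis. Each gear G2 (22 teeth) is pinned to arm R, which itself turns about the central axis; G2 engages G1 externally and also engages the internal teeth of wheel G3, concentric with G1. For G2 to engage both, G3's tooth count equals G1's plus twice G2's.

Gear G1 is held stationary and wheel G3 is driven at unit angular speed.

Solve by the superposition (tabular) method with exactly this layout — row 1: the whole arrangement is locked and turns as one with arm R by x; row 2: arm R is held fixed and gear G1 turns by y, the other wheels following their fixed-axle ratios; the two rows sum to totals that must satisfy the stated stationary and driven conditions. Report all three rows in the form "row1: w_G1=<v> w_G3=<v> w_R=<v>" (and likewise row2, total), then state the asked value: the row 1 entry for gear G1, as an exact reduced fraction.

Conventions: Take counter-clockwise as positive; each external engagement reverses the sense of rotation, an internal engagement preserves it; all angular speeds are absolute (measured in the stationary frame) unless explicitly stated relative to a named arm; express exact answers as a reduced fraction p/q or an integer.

recognized (axles ride arm R): planetary set, 28/22/72 teeth
row 1 (train locked, turned with arm): all members turn x
superposition row 2 [arm held]: sun y, ring −(28/72)·y, arm 0
boundary: total ω_sun = x + y = 0 and total ω_ring = x − (28/72)·y = 1  ⇒  y = -18/25, x = 18/25
row 2 ring = −(28/72)·(-18/25) = 7/25
totals (row 1 + row 2): sun 18/25 + (-18/25) = 0, ring 18/25 + 7/25 = 1, arm 18/25 + 0 = 18/25
asked cell (row1, sun) = 18/25

row1: w_G1=18/25 w_G3=18/25 w_R=18/25
row2: w_G1=-18/25 w_G3=7/25 w_R=0
total: w_G1=0 w_G3=1 w_R=18/25
asked value: 18/25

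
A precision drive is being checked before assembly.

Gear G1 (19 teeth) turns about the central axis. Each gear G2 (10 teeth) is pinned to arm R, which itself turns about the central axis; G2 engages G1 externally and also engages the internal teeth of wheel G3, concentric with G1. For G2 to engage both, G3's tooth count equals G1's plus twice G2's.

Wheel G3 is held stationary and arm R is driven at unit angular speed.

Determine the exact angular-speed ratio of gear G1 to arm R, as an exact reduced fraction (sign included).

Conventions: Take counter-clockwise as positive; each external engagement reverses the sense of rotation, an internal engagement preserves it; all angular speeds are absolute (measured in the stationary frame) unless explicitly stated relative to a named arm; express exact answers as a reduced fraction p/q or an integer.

58/19

class = planetary set [G3 = 19+2·10 = 39; Willis about the carrier]
ring teeth: 19 + 2·10 = 39
19(ω_sun−ω_arm) = −39(ω_ring−ω_arm),  ω_ring = 0, ω_arm = 1
ω_sun = 1 − (39/19)(0−1) = 58/19
ω_out/ω_in = 58/19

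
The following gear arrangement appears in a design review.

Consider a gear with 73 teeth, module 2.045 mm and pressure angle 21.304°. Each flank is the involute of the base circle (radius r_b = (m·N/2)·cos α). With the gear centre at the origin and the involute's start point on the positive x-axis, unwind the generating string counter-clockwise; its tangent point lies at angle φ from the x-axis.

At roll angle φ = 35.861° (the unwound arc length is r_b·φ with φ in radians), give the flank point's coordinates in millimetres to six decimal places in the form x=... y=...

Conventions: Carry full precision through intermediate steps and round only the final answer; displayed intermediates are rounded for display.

x=81.857837 y=5.464054

single-mesh involute tooth geometry (73T wheel at module 2.045)
pitch radius r_p = m·N/2 = 2.045·73/2 = 74.642500
base radius r_b = r_p·cos α = 74.642500·cos 21.304° = 69.541869
roll angle φ = 35.861° = 0.62589252 rad
x = r_b·(cos φ + φ·sin φ) = 81.857837
y = r_b·(sin φ − φ·cos φ) = 5.464054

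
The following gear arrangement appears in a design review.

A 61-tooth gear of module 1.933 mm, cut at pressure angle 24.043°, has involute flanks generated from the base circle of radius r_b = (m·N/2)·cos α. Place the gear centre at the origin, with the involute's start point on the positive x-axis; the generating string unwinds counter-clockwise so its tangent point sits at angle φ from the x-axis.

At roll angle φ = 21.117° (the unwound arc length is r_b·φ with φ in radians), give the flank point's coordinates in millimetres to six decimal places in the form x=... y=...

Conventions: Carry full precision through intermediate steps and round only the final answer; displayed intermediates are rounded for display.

class = single-mesh tooth geometry [base-circle involute, m = 1.933, 61T]
pitch radius r_p = m·N/2 = 1.933·61/2 = 58.956500
base radius r_b = r_p·cos α = 58.956500·cos 24.043° = 53.841431
roll angle φ = 21.117° = 0.36856118 rad
x = r_b·(cos φ + φ·sin φ) = 57.375020
y = r_b·(sin φ − φ·cos φ) = 0.886366

x=57.375020 y=0.886366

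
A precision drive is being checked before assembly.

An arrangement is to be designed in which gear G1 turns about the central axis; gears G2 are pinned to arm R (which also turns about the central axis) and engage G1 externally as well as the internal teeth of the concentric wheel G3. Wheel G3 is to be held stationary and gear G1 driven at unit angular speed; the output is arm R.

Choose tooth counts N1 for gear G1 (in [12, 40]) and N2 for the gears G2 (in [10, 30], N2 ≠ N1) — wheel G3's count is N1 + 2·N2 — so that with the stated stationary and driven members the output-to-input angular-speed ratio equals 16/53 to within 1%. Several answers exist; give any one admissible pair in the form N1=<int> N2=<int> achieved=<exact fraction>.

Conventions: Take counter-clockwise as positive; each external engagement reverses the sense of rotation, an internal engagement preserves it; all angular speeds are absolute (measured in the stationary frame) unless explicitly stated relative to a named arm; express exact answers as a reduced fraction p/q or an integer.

design class (target 16/53): planetary set
Willis with ω_ring = 0: ω_arm/ω_sun = N1/(N1+N3); set equal to 16/53  ⇒  N3/N1 = 1/(16/53) − 1 = 37/16
N3 = N1 + 2·N2  ⇒  N2/N1 = (N3/N1 − 1)/2 = (37/16 − 1)/2 = 21/32
smallest multiple with N1 ≥ 12 and N2 ≥ 10: k = 1  ⇒  N1 = 1·32 = 32, N2 = 1·21 = 21 (N1 ≤ 40, N2 ≤ 30, N2 ≠ N1 ✓), N3 = 32 + 2·21 = 74
check: N1/(N1+N3) with N1 = 32, N3 = 74 gives 16/53; |achieved − target| = 0 ≤ 4/1325 ✓

N1=32 N2=21 achieved=16/53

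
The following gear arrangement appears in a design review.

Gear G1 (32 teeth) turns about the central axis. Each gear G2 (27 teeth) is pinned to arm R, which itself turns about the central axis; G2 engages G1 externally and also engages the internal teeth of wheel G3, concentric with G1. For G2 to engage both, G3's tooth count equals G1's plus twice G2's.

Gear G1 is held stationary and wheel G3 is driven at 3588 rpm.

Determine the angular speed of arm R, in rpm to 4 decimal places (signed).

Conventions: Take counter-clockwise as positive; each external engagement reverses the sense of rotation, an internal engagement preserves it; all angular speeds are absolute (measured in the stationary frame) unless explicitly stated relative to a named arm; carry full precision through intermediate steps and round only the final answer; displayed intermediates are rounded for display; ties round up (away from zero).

+2614.9831 rpm

recognized (axles ride arm R): planetary set, 32/27/86 teeth
normalise by the input: solve with ω_ring = 1, then scale by 3588 rpm
ring teeth: 32 + 2·27 = 86
32(ω_sun−ω_arm) = −86(ω_ring−ω_arm),  ω_sun = 0, ω_ring = 1
32(0−ω_arm) = −86(1−ω_arm)  ⇒  118·ω_arm = 86  ⇒  ω_arm = 43/59
scale: ω_arm = 43/59 × 3588 rpm = +2614.9831 rpm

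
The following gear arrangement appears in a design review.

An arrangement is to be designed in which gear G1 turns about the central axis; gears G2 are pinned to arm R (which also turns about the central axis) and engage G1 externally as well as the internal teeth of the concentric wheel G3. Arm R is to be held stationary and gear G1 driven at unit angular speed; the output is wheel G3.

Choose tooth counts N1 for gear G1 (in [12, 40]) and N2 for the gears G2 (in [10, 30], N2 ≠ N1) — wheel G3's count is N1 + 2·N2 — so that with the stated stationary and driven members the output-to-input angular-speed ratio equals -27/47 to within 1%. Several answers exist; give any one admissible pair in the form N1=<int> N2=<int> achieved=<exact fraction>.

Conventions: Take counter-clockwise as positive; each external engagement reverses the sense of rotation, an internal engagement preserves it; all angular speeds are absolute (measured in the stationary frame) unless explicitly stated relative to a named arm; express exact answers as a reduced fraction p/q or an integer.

N1=27 N2=10 achieved=-27/47

design class (target -27/47): planetary set
Willis with ω_arm = 0: ω_ring/ω_sun = −N1/N3; set equal to -27/47  ⇒  N3/N1 = −1/(-27/47) = 47/27
N3 = N1 + 2·N2  ⇒  N2/N1 = (N3/N1 − 1)/2 = (47/27 − 1)/2 = 10/27
smallest multiple with N1 ≥ 12 and N2 ≥ 10: k = 1  ⇒  N1 = 1·27 = 27, N2 = 1·10 = 10 (N1 ≤ 40, N2 ≤ 30, N2 ≠ N1 ✓), N3 = 27 + 2·10 = 47
check: −N1/N3 with N1 = 27, N3 = 47 gives -27/47; |achieved − target| = 0 ≤ 27/4700 ✓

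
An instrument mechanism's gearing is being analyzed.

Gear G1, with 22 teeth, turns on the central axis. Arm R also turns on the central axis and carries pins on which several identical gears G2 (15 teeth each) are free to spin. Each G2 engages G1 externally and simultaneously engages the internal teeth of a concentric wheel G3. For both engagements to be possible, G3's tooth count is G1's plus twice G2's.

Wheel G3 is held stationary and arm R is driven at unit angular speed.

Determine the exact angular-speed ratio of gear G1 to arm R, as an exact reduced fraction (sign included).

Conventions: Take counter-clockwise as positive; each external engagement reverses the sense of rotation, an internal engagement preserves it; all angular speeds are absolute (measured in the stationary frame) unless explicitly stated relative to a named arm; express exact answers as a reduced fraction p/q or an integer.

topology: planetary set — G1 22T / G2 15T / G3 52T, arm = carrier (Willis)
ring teeth: 22 + 2·15 = 52
22(ω_sun−ω_arm) = −52(ω_ring−ω_arm),  ω_ring = 0, ω_arm = 1
ω_sun = 1 − (52/22)(0−1) = 37/11
ω_out/ω_in = 37/11

37/11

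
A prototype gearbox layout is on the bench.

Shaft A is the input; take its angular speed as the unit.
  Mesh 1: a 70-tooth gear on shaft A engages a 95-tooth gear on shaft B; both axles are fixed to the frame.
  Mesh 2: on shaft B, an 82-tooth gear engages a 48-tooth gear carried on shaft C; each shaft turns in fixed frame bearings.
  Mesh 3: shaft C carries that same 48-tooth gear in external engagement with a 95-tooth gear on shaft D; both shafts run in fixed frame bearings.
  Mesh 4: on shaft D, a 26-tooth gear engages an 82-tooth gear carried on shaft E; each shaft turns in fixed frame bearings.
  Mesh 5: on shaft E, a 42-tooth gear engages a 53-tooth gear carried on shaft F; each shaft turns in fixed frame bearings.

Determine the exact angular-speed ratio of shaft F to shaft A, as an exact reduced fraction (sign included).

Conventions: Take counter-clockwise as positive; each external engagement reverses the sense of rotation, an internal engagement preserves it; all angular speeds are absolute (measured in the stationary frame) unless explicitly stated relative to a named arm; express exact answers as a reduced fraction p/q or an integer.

-15288/95665

class = fixed-axis compound train [5 meshes; 5 ratios multiply, 5 sense flips]
mesh 1 [70T→95T]: running ratio 14/19, sense −
mesh 2 [82T→48T]: running ratio 287/228, sense +
mesh 3 [48T→95T]: running ratio 1148/1805, sense −
mesh 4 [26T→82T]: running ratio 364/1805, sense +
mesh 5 [42T→53T]: running ratio 15288/95665, sense −
ω_out/ω_in = -15288/95665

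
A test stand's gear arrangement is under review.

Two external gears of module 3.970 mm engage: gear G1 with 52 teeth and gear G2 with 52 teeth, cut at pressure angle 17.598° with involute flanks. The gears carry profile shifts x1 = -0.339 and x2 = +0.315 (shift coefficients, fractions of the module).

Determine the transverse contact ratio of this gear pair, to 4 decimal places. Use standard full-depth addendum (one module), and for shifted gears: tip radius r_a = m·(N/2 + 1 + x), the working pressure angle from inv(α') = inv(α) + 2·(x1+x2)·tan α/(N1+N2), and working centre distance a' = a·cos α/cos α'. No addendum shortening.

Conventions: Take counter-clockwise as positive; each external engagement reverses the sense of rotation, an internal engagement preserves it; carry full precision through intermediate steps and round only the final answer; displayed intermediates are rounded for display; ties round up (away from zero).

1.8940

class = single-mesh tooth geometry [involute pair 52T × 52T, m = 3.970]
base radii: r_b1 = 98.389430, r_b2 = 98.389430
tip radii: r_a1 = 105.844170, r_a2 = 108.440550
inv(α') = inv(17.598°) + 2·(-0.339+0.315)·tan α/(52+52) = 0.00989083  ⇒  α' = 17.51420°
a' = a·cos α / cos α' = 206.4400·cos 17.598°/cos 17.51420° = 206.344500
action lengths: √(r_a1²−r_b1²) = 39.019333, √(r_a2²−r_b2²) = 45.594659
base pitch p_b = π·m·cos α = 11.888443
CR = (39.019333 + 45.594659 − 206.344500·sin 17.51420°)/11.888443 = 1.893959
contact ratio ≈ 1.8940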